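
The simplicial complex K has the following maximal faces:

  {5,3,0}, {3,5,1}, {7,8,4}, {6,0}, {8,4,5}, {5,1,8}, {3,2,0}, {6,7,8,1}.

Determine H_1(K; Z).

Take the total order 0 < 1 < 2 < 3 < 4 < 5 < 6 < 7 < 8 on the vertex set. Then K (dimension 3) consists of the simplices:

  0-simplices (9): [0], [1], [2], [3], [4], [5], [6], [7], [8]
  1-simplices (18): [0,2], [0,3], [0,5], [0,6], [1,3], [1,5], [1,6], [1,7], [1,8], [2,3], [3,5], [4,5], [4,7], [4,8], [5,8], [6,7], [6,8], [7,8]
  2-simplices (10): [0,2,3], [0,3,5], [1,3,5], [1,5,8], [1,6,7], [1,6,8], [1,7,8], [4,5,8], [4,7,8], [6,7,8]
  3-simplices (1): [1,6,7,8]

Hence C_0 ≅ Z^9, C_1 ≅ Z^18, C_2 ≅ Z^10, C_3 ≅ Z^1.

The boundary map ∂_1: C_1 → C_0 sends each edge [p,q] (with p < q) to q − p. For instance
  ∂[1,5] = [5] − [1].
The 9×18 boundary matrix has rank 8 and Smith normal form diag(1,1,1,1,1,1,1,1).

The boundary map ∂_2: C_2 → C_1 acts by ∂[p,q,r] = [q,r] − [p,r] + [p,q]. For instance
  ∂[1,5,8] = [5,8] − [1,8] + [1,5],
  ∂[1,6,8] = [6,8] − [1,8] + [1,6].
The resulting 18×10 matrix has rank 9, and its Smith normal form has invariant factors (1,1,1,1,1,1,1,1,1).

∂_3: C_3 → C_2 sends each 3-simplex σ to the alternating sum Σ_i (−1)^i (σ with its i-th vertex removed). For instance
  ∂[1,6,7,8] = [6,7,8] − [1,7,8] + [1,6,8] − [1,6,7].
The 10×1 boundary matrix has rank 1 and Smith normal form diag(1).

Computing H_k = (kernel of ∂_k) / (image of ∂_{k+1}):

  H_1: rank ker ∂_1 − rank ∂_2 = (18 − 8) − 9 = 1, and the invariant factors of ∂_2 are all 1, so H_1 = Z.

H_1 ≅ Z.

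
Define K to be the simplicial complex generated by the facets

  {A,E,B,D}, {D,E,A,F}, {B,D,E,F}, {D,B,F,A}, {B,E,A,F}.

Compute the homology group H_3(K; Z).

H_3 = Z.

Order the vertices as A < B < D < E < F. Listing each simplex with vertices in this order, K has dimension 3 with simplices:

  0-simplices (5): A, B, D, E, F
  1-simplices (10): AB, AD, AE, AF, BD, BE, BF, DE, DF, EF
  2-simplices (10): ABD, ABE, ABF, ADE, ADF, AEF, BDE, BDF, BEF, DEF
  3-simplices (5): ABDE, ABDF, ABEF, ADEF, BDEF

Hence C_0 ≅ Z^5, C_1 ≅ Z^10, C_2 ≅ Z^10, C_3 ≅ Z^5.

The boundary map ∂_1: C_1 → C_0 sends each edge [p,q] (with p < q) to q − p.
This gives a 5×10 integer matrix of rank 4; reducing to Smith normal form yields diagonal entries (1,1,1,1).

∂_2: C_2 → C_1 maps a triangle to the signed sum of its edges. For instance
  ∂ABF = BF − AF + AB,
  ∂BDF = DF − BF + BD.
The resulting 10×10 matrix has rank 6, and its Smith normal form has invariant factors (1,1,1,1,1,1).

The boundary map ∂_3: C_3 → C_2 sends each 3-simplex σ to the alternating sum Σ_i (−1)^i (σ with its i-th vertex removed). For instance
  ∂ABDF = BDF − ADF + ABF − ABD,
  ∂BDEF = DEF − BEF + BDF − BDE.
This gives a 10×5 integer matrix of rank 4; reducing to Smith normal form yields diagonal entries (1,1,1,1).

Reading off H_k = ker ∂_k / im ∂_{k+1}:

  H_3: rank ker ∂_3 − rank ∂_4 = (5 − 4) − 0 = 1, and there is no ∂_4, so H_3 ≅ Z.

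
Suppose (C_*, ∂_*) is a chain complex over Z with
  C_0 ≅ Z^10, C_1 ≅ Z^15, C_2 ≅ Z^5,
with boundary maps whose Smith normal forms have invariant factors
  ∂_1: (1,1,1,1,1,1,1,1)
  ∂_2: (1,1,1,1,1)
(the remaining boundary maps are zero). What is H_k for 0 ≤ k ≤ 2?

H_0: b_0 = 10 − 0 − 8 = 2; torsion from ∂_1 factors > 1: none. So H_0 ≅ Z^2.
H_1: b_1 = 15 − 8 − 5 = 2; torsion from ∂_2 factors > 1: none. So H_1 ≅ Z^2.
H_2: b_2 = 5 − 5 − 0 = 0; torsion from ∂_3 factors > 1: none. So H_2 ≅ 0.

H_0 ≅ Z^2,  H_1 ≅ Z^2,  H_2 = 0.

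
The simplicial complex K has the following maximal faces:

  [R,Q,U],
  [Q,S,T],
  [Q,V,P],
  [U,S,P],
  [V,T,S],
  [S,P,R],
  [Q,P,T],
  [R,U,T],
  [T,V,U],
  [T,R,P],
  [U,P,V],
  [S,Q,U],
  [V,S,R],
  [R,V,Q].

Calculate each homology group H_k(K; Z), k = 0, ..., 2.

Take the total order P < Q < R < S < T < U < V on the vertex set. Then K (dimension 2) consists of the simplices:

  0-simplices (7): P, Q, R, S, T, U, V
  1-simplices (21): PQ, PR, PS, PT, PU, PV, QR, QS, QT, QU, QV, RS, RT, RU, RV, ST, SU, SV, TU, TV, UV
  2-simplices (14): PQT, PQV, PRS, PRT, PSU, PUV, QRU, QRV, QST, QSU, RSV, RTU, STV, TUV

Hence C_0 ≅ Z^7, C_1 ≅ Z^21, C_2 ≅ Z^14.

The boundary map ∂_1: C_1 → C_0 maps an edge to its endpoints' difference, ∂[p,q] = q − p. For instance
  ∂PU = U − P.
The 7×21 boundary matrix has rank 6 and Smith normal form diag(1,1,1,1,1,1).

The boundary map ∂_2: C_2 → C_1 maps a triangle to the signed sum of its edges. For instance
  ∂PQV = QV − PV + PQ,
  ∂QRU = RU − QU + QR.
This gives a 21×14 integer matrix of rank 13; reducing to Smith normal form yields diagonal entries (1,1,1,1,1,1,1,1,1,1,1,1,1).

Now H_k = ker ∂_k / im ∂_{k+1}, so:

  H_0: rank C_0 − rank ∂_1 = 7 − 6 = 1, and the invariant factors of ∂_1 are all 1, so H_0 ≅ Z.
  H_1: rank ker ∂_1 − rank ∂_2 = (21 − 6) − 13 = 2, and the invariant factors of ∂_2 are all 1, so H_1 ≅ Z^2.
  H_2: rank ker ∂_2 − rank ∂_3 = (14 − 13) − 0 = 1, and there is no ∂_3, so H_2 ≅ Z.

As a check, the Euler characteristic is 7 − 21 + 14 = 0, which agrees with 1 − 2 + 1 = 0.
(K is a triangulation of the torus T^2.)

H_0 = Z,  H_1 = Z^2,  H_2 = Z.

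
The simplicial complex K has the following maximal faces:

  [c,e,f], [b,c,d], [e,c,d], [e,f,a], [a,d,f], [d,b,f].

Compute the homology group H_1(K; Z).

H_1 ≅ Z.

Take the total order a < b < c < d < e < f on the vertex set. Then K (dimension 2) consists of the simplices:

  0-simplices (6): a, b, c, d, e, f
  1-simplices (12): ad, ae, af, bc, bd, bf, cd, ce, cf, de, df, ef
  2-simplices (6): adf, aef, bcd, bdf, cde, cef

Hence C_0 ≅ Z^6, C_1 ≅ Z^12, C_2 ≅ Z^6.

The boundary map ∂_1: C_1 → C_0 is given by ∂[p,q] = [q] − [p]. For instance
  ∂ef = f − e.
This gives a 6×12 integer matrix of rank 5; reducing to Smith normal form yields diagonal entries (1,1,1,1,1).

∂_2: C_2 → C_1 maps a triangle to the signed sum of its edges. For instance
  ∂bdf = df − bf + bd,
  ∂adf = df − af + ad.
The resulting 12×6 matrix has rank 6, and its Smith normal form has invariant factors (1,1,1,1,1,1).

Computing H_k = (kernel of ∂_k) / (image of ∂_{k+1}):

  H_1: rank ker ∂_1 − rank ∂_2 = (12 − 5) − 6 = 1, and the invariant factors of ∂_2 are all 1, so H_1 ≅ Z.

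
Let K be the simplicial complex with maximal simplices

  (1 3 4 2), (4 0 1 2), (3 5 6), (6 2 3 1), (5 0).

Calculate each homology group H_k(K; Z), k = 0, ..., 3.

H_0 ≅ Z,  H_1 ≅ Z,  H_2 = 0,  H_3 = 0.

Order the vertices as 0 < 1 < 2 < 3 < 4 < 5 < 6. Listing each simplex with vertices in this order, K has dimension 3 with simplices:

  0-simplices (7): [0], [1], [2], [3], [4], [5], [6]
  1-simplices (15): [0,1], [0,2], [0,4], [0,5], [1,2], [1,3], [1,4], [1,6], [2,3], [2,4], [2,6], [3,4], [3,5], [3,6], [5,6]
  2-simplices (11): [0,1,2], [0,1,4], [0,2,4], [1,2,3], [1,2,4], [1,2,6], [1,3,4], [1,3,6], [2,3,4], [2,3,6], [3,5,6]
  3-simplices (3): [0,1,2,4], [1,2,3,4], [1,2,3,6]

Hence C_0 ≅ Z^7, C_1 ≅ Z^15, C_2 ≅ Z^11, C_3 ≅ Z^3.

∂_1: C_1 → C_0 sends each edge [p,q] (with p < q) to q − p. For instance
  ∂[3,5] = [5] − [3].
The 7×15 boundary matrix has rank 6 and Smith normal form diag(1,1,1,1,1,1).

∂_2: C_2 → C_1 sends each 2-simplex [p,q,r] to [q,r] − [p,r] + [p,q]. For instance
  ∂[0,1,4] = [1,4] − [0,4] + [0,1],
  ∂[1,2,4] = [2,4] − [1,4] + [1,2].
As a 15×11 matrix over Z this has rank 8, with invariant factors (1,1,1,1,1,1,1,1).

∂_3: C_3 → C_2 sends each 3-simplex σ to the alternating sum Σ_i (−1)^i (σ with its i-th vertex removed). For instance
  ∂[0,1,2,4] = [1,2,4] − [0,2,4] + [0,1,4] − [0,1,2],
  ∂[1,2,3,6] = [2,3,6] − [1,3,6] + [1,2,6] − [1,2,3].
As a 11×3 matrix over Z this has rank 3, with invariant factors (1,1,1).

Now H_k = ker ∂_k / im ∂_{k+1}, so:

  H_0: rank C_0 − rank ∂_1 = 7 − 6 = 1, and the invariant factors of ∂_1 are all 1, so H_0 ≅ Z.
  H_1: rank ker ∂_1 − rank ∂_2 = (15 − 6) − 8 = 1, and the invariant factors of ∂_2 are all 1, so H_1 ≅ Z.
  H_2: rank ker ∂_2 − rank ∂_3 = (11 − 8) − 3 = 0, and the invariant factors of ∂_3 are all 1, so H_2 ≅ 0.
  H_3: rank ker ∂_3 − rank ∂_4 = (3 − 3) − 0 = 0, and there is no ∂_4, so H_3 ≅ 0.

As a check, the Euler characteristic is 7 − 15 + 11 − 3 = 0, which agrees with 1 − 1 + 0 − 0 = 0.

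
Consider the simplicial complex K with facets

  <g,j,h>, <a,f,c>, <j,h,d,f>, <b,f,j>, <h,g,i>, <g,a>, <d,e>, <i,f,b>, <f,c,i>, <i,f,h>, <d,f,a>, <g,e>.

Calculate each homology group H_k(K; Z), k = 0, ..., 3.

We work with the vertex ordering a < b < c < d < e < f < g < h < i < j. The simplices of K, each written with vertices in increasing order, are:

  0-simplices (10): a, b, c, d, e, f, g, h, i, j
  1-simplices (22): ac, ad, af, ag, bf, bi, bj, cf, ci, de, df, dh, dj, eg, fh, fi, fj, gh, gi, gj, hi, hj
  2-simplices (12): acf, adf, bfi, bfj, cfi, dfh, dfj, dhj, fhi, fhj, ghi, ghj
  3-simplices (1): dfhj

Hence C_0 ≅ Z^10, C_1 ≅ Z^22, C_2 ≅ Z^12, C_3 ≅ Z^1.

∂_1: C_1 → C_0 maps an edge to its endpoints' difference, ∂[p,q] = q − p. For instance
  ∂hj = j − h.
The resulting 10×22 matrix has rank 9, and its Smith normal form has invariant factors (1,1,1,1,1,1,1,1,1).

Boundary ∂_2: C_2 → C_1 acts by ∂[p,q,r] = [q,r] − [p,r] + [p,q]. For instance
  ∂adf = df − af + ad,
  ∂ghj = hj − gj + gh.
The 22×12 boundary matrix has rank 11 and Smith normal form diag(1,1,1,1,1,1,1,1,1,1,1).

The boundary map ∂_3: C_3 → C_2 sends each 3-simplex σ to the alternating sum Σ_i (−1)^i (σ with its i-th vertex removed). For instance
  ∂dfhj = fhj − dhj + dfj − dfh.
As a 12×1 matrix over Z this has rank 1, with invariant factors (1).

Reading off H_k = ker ∂_k / im ∂_{k+1}:

  H_0: rank C_0 − rank ∂_1 = 10 − 9 = 1, and the invariant factors of ∂_1 are all 1, so H_0 ≅ Z.
  H_1: rank ker ∂_1 − rank ∂_2 = (22 − 9) − 11 = 2, and the invariant factors of ∂_2 are all 1, so H_1 ≅ Z^2.
  H_2: rank ker ∂_2 − rank ∂_3 = (12 − 11) − 1 = 0, and the invariant factors of ∂_3 are all 1, so H_2 ≅ 0.
  H_3: rank ker ∂_3 − rank ∂_4 = (1 − 1) − 0 = 0, and there is no ∂_4, so H_3 ≅ 0.

H_0 = Z,  H_1 = Z^2,  H_2 = 0,  H_3 = 0.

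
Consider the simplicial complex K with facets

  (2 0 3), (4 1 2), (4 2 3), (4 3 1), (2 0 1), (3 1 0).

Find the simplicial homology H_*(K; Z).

K has 5 vertices, 9 edges, 6 triangles.
rank ∂_0 = 0, rank ∂_1 = 4 ⇒ b_0 = 5 − 0 − 4 = 1; all invariant factors of ∂_1 are 1 so no torsion. So H_0 ≅ Z.
rank ∂_1 = 4, rank ∂_2 = 5 ⇒ b_1 = 9 − 4 − 5 = 0; all invariant factors of ∂_2 are 1 so no torsion. So H_1 ≅ 0.
rank ∂_2 = 5, rank ∂_3 = 0 ⇒ b_2 = 6 − 5 − 0 = 1. So H_2 ≅ Z.

H_0 = Z,  H_1 = 0,  H_2 = Z.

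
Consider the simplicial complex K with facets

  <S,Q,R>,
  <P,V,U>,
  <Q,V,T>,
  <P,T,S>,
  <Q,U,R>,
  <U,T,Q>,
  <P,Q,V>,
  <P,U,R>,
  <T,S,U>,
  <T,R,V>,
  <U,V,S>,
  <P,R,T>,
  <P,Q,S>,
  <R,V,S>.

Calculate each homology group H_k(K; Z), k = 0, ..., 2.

We work with the vertex ordering P < Q < R < S < T < U < V. The simplices of K, each written with vertices in increasing order, are:

  0-simplices (7): P, Q, R, S, T, U, V
  1-simplices (21): PQ, PR, PS, PT, PU, PV, QR, QS, QT, QU, QV, RS, RT, RU, RV, ST, SU, SV, TU, TV, UV
  2-simplices (14): PQS, PQV, PRT, PRU, PST, PUV, QRS, QRU, QTU, QTV, RSV, RTV, STU, SUV

Hence C_0 ≅ Z^7, C_1 ≅ Z^21, C_2 ≅ Z^14.

Boundary ∂_1: C_1 → C_0 sends each edge [p,q] (with p < q) to q − p.
The 7×21 boundary matrix has rank 6 and Smith normal form diag(1,1,1,1,1,1).

The boundary map ∂_2: C_2 → C_1 acts by ∂[p,q,r] = [q,r] − [p,r] + [p,q]. For instance
  ∂QTV = TV − QV + QT,
  ∂PST = ST − PT + PS.
The 21×14 boundary matrix has rank 13 and Smith normal form diag(1,1,1,1,1,1,1,1,1,1,1,1,1).

Computing H_k = (kernel of ∂_k) / (image of ∂_{k+1}):

  H_0: rank C_0 − rank ∂_1 = 7 − 6 = 1, and the invariant factors of ∂_1 are all 1, so H_0 = Z.
  H_1: rank ker ∂_1 − rank ∂_2 = (21 − 6) − 13 = 2, and the invariant factors of ∂_2 are all 1, so H_1 = Z^2.
  H_2: rank ker ∂_2 − rank ∂_3 = (14 − 13) − 0 = 1, and there is no ∂_3, so H_2 = Z.

As a check, the Euler characteristic is 7 − 21 + 14 = 0, which agrees with 1 − 2 + 1 = 0.

H_0 ≅ Z,  H_1 ≅ Z^2,  H_2 ≅ Z.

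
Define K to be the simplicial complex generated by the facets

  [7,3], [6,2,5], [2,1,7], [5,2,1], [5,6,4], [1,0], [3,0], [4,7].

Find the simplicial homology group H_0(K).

H_0 = Z.

Fix the vertex order 0 < 1 < 2 < 3 < 4 < 5 < 6 < 7 and write every simplex with vertices in increasing order. Then dim K = 2 and the simplices of K are:

  0-simplices (8): [0], [1], [2], [3], [4], [5], [6], [7]
  1-simplices (13): [0,1], [0,3], [1,2], [1,5], [1,7], [2,5], [2,6], [2,7], [3,7], [4,5], [4,6], [4,7], [5,6]
  2-simplices (4): [1,2,5], [1,2,7], [2,5,6], [4,5,6]

so the chain groups are C_0 ≅ Z^8, C_1 ≅ Z^13, C_2 ≅ Z^4.

The boundary map ∂_1: C_1 → C_0 maps an edge to its endpoints' difference, ∂[p,q] = q − p. For instance
  ∂[2,7] = [7] − [2].
The resulting 8×13 matrix has rank 7, and its Smith normal form has invariant factors (1,1,1,1,1,1,1).

Boundary ∂_2: C_2 → C_1 maps a triangle to the signed sum of its edges. For instance
  ∂[1,2,5] = [2,5] − [1,5] + [1,2],
  ∂[4,5,6] = [5,6] − [4,6] + [4,5].
This gives a 13×4 integer matrix of rank 4; reducing to Smith normal form yields diagonal entries (1,1,1,1).

Now H_k = ker ∂_k / im ∂_{k+1}, so:

  H_0: rank C_0 − rank ∂_1 = 8 − 7 = 1, and the invariant factors of ∂_1 are all 1, so H_0 ≅ Z.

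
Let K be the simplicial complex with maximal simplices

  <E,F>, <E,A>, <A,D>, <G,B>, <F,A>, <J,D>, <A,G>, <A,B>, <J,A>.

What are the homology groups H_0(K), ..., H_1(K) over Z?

Order the vertices as A < B < D < E < F < G < J. Listing each simplex with vertices in this order, K has dimension 1 with simplices:

  0-simplices (7): A, B, D, E, F, G, J
  1-simplices (9): AB, AD, AE, AF, AG, AJ, BG, DJ, EF

giving chain groups C_0 ≅ Z^7, C_1 ≅ Z^9.

∂_1: C_1 → C_0 is given by ∂[p,q] = [q] − [p].
As a 7×9 matrix over Z this has rank 6, with invariant factors (1,1,1,1,1,1).

Computing H_k = (kernel of ∂_k) / (image of ∂_{k+1}):

  H_0: rank C_0 − rank ∂_1 = 7 − 6 = 1, and the invariant factors of ∂_1 are all 1, so H_0 = Z.
  H_1: rank ker ∂_1 − rank ∂_2 = (9 − 6) − 0 = 3, and there is no ∂_2, so H_1 = Z^3.

H_0 = Z,  H_1 = Z^3.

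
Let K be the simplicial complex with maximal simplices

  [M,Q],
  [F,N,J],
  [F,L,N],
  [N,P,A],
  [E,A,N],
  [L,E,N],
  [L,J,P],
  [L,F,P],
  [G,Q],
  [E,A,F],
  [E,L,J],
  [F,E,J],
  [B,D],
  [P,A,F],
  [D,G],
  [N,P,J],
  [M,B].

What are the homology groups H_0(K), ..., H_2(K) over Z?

H_0 = Z^2,  H_1 = Z × Z/2,  H_2 = 0.

Fix the vertex order A < B < D < E < F < G < J < L < M < N < P < Q and write every simplex with vertices in increasing order. Then dim K = 2 and the simplices of K are:

  0-simplices (12): A, B, D, E, F, G, J, L, M, N, P, Q
  1-simplices (23): AE, AF, AN, AP, BD, BM, DG, EF, EJ, EL, EN, FJ, FL, FN, FP, GQ, JL, JN, JP, LN, LP, MQ, NP
  2-simplices (12): AEF, AEN, AFP, ANP, EFJ, EJL, ELN, FJN, FLN, FLP, JLP, JNP

so the chain groups are C_0 ≅ Z^12, C_1 ≅ Z^23, C_2 ≅ Z^12.

Boundary ∂_1: C_1 → C_0 sends each edge [p,q] (with p < q) to q − p. For instance
  ∂AE = E − A.
The 12×23 boundary matrix has rank 10 and Smith normal form diag(1,1,1,1,1,1,1,1,1,1).

Boundary ∂_2: C_2 → C_1 sends each 2-simplex [p,q,r] to [q,r] − [p,r] + [p,q]. For instance
  ∂EFJ = FJ − EJ + EF,
  ∂AFP = FP − AP + AF.
As a 23×12 matrix over Z this has rank 12, with invariant factors (1,1,1,1,1,1,1,1,1,1,1,2).

Computing H_k = (kernel of ∂_k) / (image of ∂_{k+1}):

  H_0: rank C_0 − rank ∂_1 = 12 − 10 = 2, and the invariant factors of ∂_1 are all 1, so H_0 = Z^2.
  H_1: rank ker ∂_1 − rank ∂_2 = (23 − 10) − 12 = 1, and ∂_2 has invariant factor 2 > 1, so H_1 = Z × Z/2.
  H_2: rank ker ∂_2 − rank ∂_3 = (12 − 12) − 0 = 0, and there is no ∂_3, so H_2 = 0.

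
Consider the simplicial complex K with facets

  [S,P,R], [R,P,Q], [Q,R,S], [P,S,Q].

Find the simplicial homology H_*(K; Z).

H_0 ≅ Z,  H_1 = 0,  H_2 ≅ Z.

Order the vertices as P < Q < R < S. Listing each simplex with vertices in this order, K has dimension 2 with simplices:

  0-simplices (4): P, Q, R, S
  1-simplices (6): PQ, PR, PS, QR, QS, RS
  2-simplices (4): PQR, PQS, PRS, QRS

Hence C_0 ≅ Z^4, C_1 ≅ Z^6, C_2 ≅ Z^4.

Boundary ∂_1: C_1 → C_0 maps an edge to its endpoints' difference, ∂[p,q] = q − p.
The resulting 4×6 matrix has rank 3, and its Smith normal form has invariant factors (1,1,1).

The boundary map ∂_2: C_2 → C_1 acts by ∂[p,q,r] = [q,r] − [p,r] + [p,q]. For instance
  ∂PRS = RS − PS + PR,
  ∂PQS = QS − PS + PQ.
The resulting 6×4 matrix has rank 3, and its Smith normal form has invariant factors (1,1,1).

Computing H_k = (kernel of ∂_k) / (image of ∂_{k+1}):

  H_0: rank C_0 − rank ∂_1 = 4 − 3 = 1, and the invariant factors of ∂_1 are all 1, so H_0 ≅ Z.
  H_1: rank ker ∂_1 − rank ∂_2 = (6 − 3) − 3 = 0, and the invariant factors of ∂_2 are all 1, so H_1 ≅ 0.
  H_2: rank ker ∂_2 − rank ∂_3 = (4 − 3) − 0 = 1, and there is no ∂_3, so H_2 ≅ Z.

As a check, the Euler characteristic is 4 − 6 + 4 = 2, which agrees with 1 − 0 + 1 = 2.
(K is a triangulation of the 2-sphere S^2.)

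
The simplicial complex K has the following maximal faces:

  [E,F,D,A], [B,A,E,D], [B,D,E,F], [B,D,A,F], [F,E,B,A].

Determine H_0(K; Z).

H_0 ≅ Z.

Order the vertices as A < B < D < E < F. Listing each simplex with vertices in this order, K has dimension 3 with simplices:

  0-simplices (5): A, B, D, E, F
  1-simplices (10): AB, AD, AE, AF, BD, BE, BF, DE, DF, EF
  2-simplices (10): ABD, ABE, ABF, ADE, ADF, AEF, BDE, BDF, BEF, DEF
  3-simplices (5): ABDE, ABDF, ABEF, ADEF, BDEF

Hence C_0 ≅ Z^5, C_1 ≅ Z^10, C_2 ≅ Z^10, C_3 ≅ Z^5.

Boundary ∂_1: C_1 → C_0 sends each edge [p,q] (with p < q) to q − p.
As a 5×10 matrix over Z this has rank 4, with invariant factors (1,1,1,1).

Boundary ∂_2: C_2 → C_1 sends each 2-simplex [p,q,r] to [q,r] − [p,r] + [p,q]. For instance
  ∂ADE = DE − AE + AD,
  ∂BDF = DF − BF + BD.
The resulting 10×10 matrix has rank 6, and its Smith normal form has invariant factors (1,1,1,1,1,1).

∂_3: C_3 → C_2 sends each 3-simplex σ to the alternating sum Σ_i (−1)^i (σ with its i-th vertex removed). For instance
  ∂ABDE = BDE − ADE + ABE − ABD,
  ∂ABDF = BDF − ADF + ABF − ABD.
The resulting 10×5 matrix has rank 4, and its Smith normal form has invariant factors (1,1,1,1).

Computing H_k = (kernel of ∂_k) / (image of ∂_{k+1}):

  H_0: rank C_0 − rank ∂_1 = 5 − 4 = 1, and the invariant factors of ∂_1 are all 1, so H_0 ≅ Z.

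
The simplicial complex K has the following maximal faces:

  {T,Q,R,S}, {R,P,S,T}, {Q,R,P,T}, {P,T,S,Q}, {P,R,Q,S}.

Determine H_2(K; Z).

Take the total order P < Q < R < S < T on the vertex set. Then K (dimension 3) consists of the simplices:

  0-simplices (5): P, Q, R, S, T
  1-simplices (10): PQ, PR, PS, PT, QR, QS, QT, RS, RT, ST
  2-simplices (10): PQR, PQS, PQT, PRS, PRT, PST, QRS, QRT, QST, RST
  3-simplices (5): PQRS, PQRT, PQST, PRST, QRST

giving chain groups C_0 ≅ Z^5, C_1 ≅ Z^10, C_2 ≅ Z^10, C_3 ≅ Z^5.

The boundary map ∂_1: C_1 → C_0 is given by ∂[p,q] = [q] − [p]. For instance
  ∂PR = R − P.
The resulting 5×10 matrix has rank 4, and its Smith normal form has invariant factors (1,1,1,1).

Boundary ∂_2: C_2 → C_1 maps a triangle to the signed sum of its edges. For instance
  ∂PQR = QR − PR + PQ,
  ∂PRT = RT − PT + PR.
The 10×10 boundary matrix has rank 6 and Smith normal form diag(1,1,1,1,1,1).

Boundary ∂_3: C_3 → C_2 sends each 3-simplex σ to the alternating sum Σ_i (−1)^i (σ with its i-th vertex removed). For instance
  ∂PQRT = QRT − PRT + PQT − PQR,
  ∂PQST = QST − PST + PQT − PQS.
The resulting 10×5 matrix has rank 4, and its Smith normal form has invariant factors (1,1,1,1).

Reading off H_k = ker ∂_k / im ∂_{k+1}:

  H_2: rank ker ∂_2 − rank ∂_3 = (10 − 6) − 4 = 0, and the invariant factors of ∂_3 are all 1, so H_2 = 0.

H_2 = 0.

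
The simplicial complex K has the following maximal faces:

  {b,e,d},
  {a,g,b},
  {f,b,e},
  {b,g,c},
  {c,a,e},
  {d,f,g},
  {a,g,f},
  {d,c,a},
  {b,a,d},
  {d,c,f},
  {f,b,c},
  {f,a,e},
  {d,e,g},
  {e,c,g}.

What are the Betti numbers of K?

Take the total order a < b < c < d < e < f < g on the vertex set. Then K (dimension 2) consists of the simplices:

  0-simplices (7): a, b, c, d, e, f, g
  1-simplices (21): ab, ac, ad, ae, af, ag, bc, bd, be, bf, bg, cd, ce, cf, cg, de, df, dg, ef, eg, fg
  2-simplices (14): abd, abg, acd, ace, aef, afg, bcf, bcg, bde, bef, cdf, ceg, deg, dfg

giving chain groups C_0 ≅ Z^7, C_1 ≅ Z^21, C_2 ≅ Z^14.

Boundary ∂_1: C_1 → C_0 maps an edge to its endpoints' difference, ∂[p,q] = q − p. For instance
  ∂ac = c − a.
The resulting 7×21 matrix has rank 6, and its Smith normal form has invariant factors (1,1,1,1,1,1).

∂_2: C_2 → C_1 sends each 2-simplex [p,q,r] to [q,r] − [p,r] + [p,q]. For instance
  ∂cdf = df − cf + cd,
  ∂bef = ef − bf + be.
As a 21×14 matrix over Z this has rank 13, with invariant factors (1,1,1,1,1,1,1,1,1,1,1,1,1).

Computing H_k = (kernel of ∂_k) / (image of ∂_{k+1}):

  H_0: rank C_0 − rank ∂_1 = 7 − 6 = 1, and the invariant factors of ∂_1 are all 1, so H_0 = Z.
  H_1: rank ker ∂_1 − rank ∂_2 = (21 − 6) − 13 = 2, and the invariant factors of ∂_2 are all 1, so H_1 = Z^2.
  H_2: rank ker ∂_2 − rank ∂_3 = (14 − 13) − 0 = 1, and there is no ∂_3, so H_2 = Z.

Hence the Betti numbers are b_0 = 1, b_1 = 2, b_2 = 1.

b_0 = 1, b_1 = 2, b_2 = 1.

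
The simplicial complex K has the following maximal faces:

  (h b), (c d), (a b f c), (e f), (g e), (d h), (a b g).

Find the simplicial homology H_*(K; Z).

H_0 ≅ Z,  H_1 ≅ Z^2,  H_2 = 0,  H_3 = 0.

Order the vertices as a < b < c < d < e < f < g < h. Listing each simplex with vertices in this order, K has dimension 3 with simplices:

  0-simplices (8): a, b, c, d, e, f, g, h
  1-simplices (13): ab, ac, af, ag, bc, bf, bg, bh, cd, cf, dh, ef, eg
  2-simplices (5): abc, abf, abg, acf, bcf
  3-simplices (1): abcf

Hence C_0 ≅ Z^8, C_1 ≅ Z^13, C_2 ≅ Z^5, C_3 ≅ Z^1.

The boundary map ∂_1: C_1 → C_0 maps an edge to its endpoints' difference, ∂[p,q] = q − p. For instance
  ∂af = f − a.
The 8×13 boundary matrix has rank 7 and Smith normal form diag(1,1,1,1,1,1,1).

The boundary map ∂_2: C_2 → C_1 maps a triangle to the signed sum of its edges. For instance
  ∂abf = bf − af + ab,
  ∂abg = bg − ag + ab.
This gives a 13×5 integer matrix of rank 4; reducing to Smith normal form yields diagonal entries (1,1,1,1).

Boundary ∂_3: C_3 → C_2 sends each 3-simplex σ to the alternating sum Σ_i (−1)^i (σ with its i-th vertex removed). For instance
  ∂abcf = bcf − acf + abf − abc.
This gives a 5×1 integer matrix of rank 1; reducing to Smith normal form yields diagonal entries (1).

Computing H_k = (kernel of ∂_k) / (image of ∂_{k+1}):

  H_0: rank C_0 − rank ∂_1 = 8 − 7 = 1, and the invariant factors of ∂_1 are all 1, so H_0 ≅ Z.
  H_1: rank ker ∂_1 − rank ∂_2 = (13 − 7) − 4 = 2, and the invariant factors of ∂_2 are all 1, so H_1 ≅ Z^2.
  H_2: rank ker ∂_2 − rank ∂_3 = (5 − 4) − 1 = 0, and the invariant factors of ∂_3 are all 1, so H_2 ≅ 0.
  H_3: rank ker ∂_3 − rank ∂_4 = (1 − 1) − 0 = 0, and there is no ∂_4, so H_3 ≅ 0.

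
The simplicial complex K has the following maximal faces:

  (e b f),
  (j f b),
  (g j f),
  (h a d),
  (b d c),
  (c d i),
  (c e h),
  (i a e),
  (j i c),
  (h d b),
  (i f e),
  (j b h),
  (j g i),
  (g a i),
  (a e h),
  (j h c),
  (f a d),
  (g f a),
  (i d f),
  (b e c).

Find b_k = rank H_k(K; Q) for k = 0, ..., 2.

b_0 = 1, b_1 = 1, b_2 = 0.

K has 10 vertices, 30 edges, 20 triangles.
rank ∂_0 = 0, rank ∂_1 = 9 ⇒ b_0 = 10 − 0 − 9 = 1; all invariant factors of ∂_1 are 1 so no torsion. So H_0 = Z.
rank ∂_1 = 9, rank ∂_2 = 20 ⇒ b_1 = 30 − 9 − 20 = 1; ∂_2 has invariant factor(s) [2] giving torsion. So H_1 = Z ⊕ Z/2Z.
rank ∂_2 = 20, rank ∂_3 = 0 ⇒ b_2 = 20 − 20 − 0 = 0. So H_2 = 0.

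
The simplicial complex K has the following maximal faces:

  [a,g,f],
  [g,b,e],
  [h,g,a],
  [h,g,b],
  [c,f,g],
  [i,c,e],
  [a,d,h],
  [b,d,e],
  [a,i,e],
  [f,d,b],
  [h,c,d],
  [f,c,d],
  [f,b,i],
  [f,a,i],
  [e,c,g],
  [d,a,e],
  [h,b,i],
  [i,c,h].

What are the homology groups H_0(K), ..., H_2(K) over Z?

We work with the vertex ordering a < b < c < d < e < f < g < h < i. The simplices of K, each written with vertices in increasing order, are:

  0-simplices (9): a, b, c, d, e, f, g, h, i
  1-simplices (27): ad, ae, af, ag, ah, ai, bd, be, bf, bg, bh, bi, cd, ce, cf, cg, ch, ci, de, df, dh, eg, ei, fg, fi, gh, hi
  2-simplices (18): ade, adh, aei, afg, afi, agh, bde, bdf, beg, bfi, bgh, bhi, cdf, cdh, ceg, cei, cfg, chi

Hence C_0 ≅ Z^9, C_1 ≅ Z^27, C_2 ≅ Z^18.

The boundary map ∂_1: C_1 → C_0 maps an edge to its endpoints' difference, ∂[p,q] = q − p. For instance
  ∂de = e − d.
As a 9×27 matrix over Z this has rank 8, with invariant factors (1,1,1,1,1,1,1,1).

∂_2: C_2 → C_1 sends each 2-simplex [p,q,r] to [q,r] − [p,r] + [p,q]. For instance
  ∂bde = de − be + bd,
  ∂adh = dh − ah + ad.
As a 27×18 matrix over Z this has rank 17, with invariant factors (1,1,1,1,1,1,1,1,1,1,1,1,1,1,1,1,1).

From H_k ≅ ker(∂_k) / im(∂_{k+1}) we obtain:

  H_0: rank C_0 − rank ∂_1 = 9 − 8 = 1, and the invariant factors of ∂_1 are all 1, so H_0 ≅ Z.
  H_1: rank ker ∂_1 − rank ∂_2 = (27 − 8) − 17 = 2, and the invariant factors of ∂_2 are all 1, so H_1 ≅ Z^2.
  H_2: rank ker ∂_2 − rank ∂_3 = (18 − 17) − 0 = 1, and there is no ∂_3, so H_2 ≅ Z.

(K is a triangulation of the torus T^2.)

H_0 ≅ Z,  H_1 ≅ Z^2,  H_2 ≅ Z.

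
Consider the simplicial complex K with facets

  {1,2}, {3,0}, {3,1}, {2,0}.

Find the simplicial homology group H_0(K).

H_0 ≅ Z.

Take the total order 0 < 1 < 2 < 3 on the vertex set. Then K (dimension 1) consists of the simplices:

  0-simplices (4): [0], [1], [2], [3]
  1-simplices (4): [0,2], [0,3], [1,2], [1,3]

Hence C_0 ≅ Z^4, C_1 ≅ Z^4.

Boundary ∂_1: C_1 → C_0 is given by ∂[p,q] = [q] − [p]. For instance
  ∂[1,2] = [2] − [1].
The resulting 4×4 matrix has rank 3, and its Smith normal form has invariant factors (1,1,1).

From H_k ≅ ker(∂_k) / im(∂_{k+1}) we obtain:

  H_0: rank C_0 − rank ∂_1 = 4 − 3 = 1, and the invariant factors of ∂_1 are all 1, so H_0 = Z.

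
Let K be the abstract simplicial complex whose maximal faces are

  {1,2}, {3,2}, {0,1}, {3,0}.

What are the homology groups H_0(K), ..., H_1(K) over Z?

Take the total order 0 < 1 < 2 < 3 on the vertex set. Then K (dimension 1) consists of the simplices:

  0-simplices (4): [0], [1], [2], [3]
  1-simplices (4): [0,1], [0,3], [1,2], [2,3]

Hence C_0 ≅ Z^4, C_1 ≅ Z^4.

The boundary map ∂_1: C_1 → C_0 sends each edge [p,q] (with p < q) to q − p.
As a 4×4 matrix over Z this has rank 3, with invariant factors (1,1,1).

Now H_k = ker ∂_k / im ∂_{k+1}, so:

  H_0: rank C_0 − rank ∂_1 = 4 − 3 = 1, and the invariant factors of ∂_1 are all 1, so H_0 = Z.
  H_1: rank ker ∂_1 − rank ∂_2 = (4 − 3) − 0 = 1, and there is no ∂_2, so H_1 = Z.

As a check, the Euler characteristic is 4 − 4 = 0, which agrees with 1 − 1 = 0.

H_0 = Z,  H_1 = Z.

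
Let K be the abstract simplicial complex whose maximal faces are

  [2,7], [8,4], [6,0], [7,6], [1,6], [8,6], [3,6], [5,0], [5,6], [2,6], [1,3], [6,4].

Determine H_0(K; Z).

We work with the vertex ordering 0 < 1 < 2 < 3 < 4 < 5 < 6 < 7 < 8. The simplices of K, each written with vertices in increasing order, are:

  0-simplices (9): [0], [1], [2], [3], [4], [5], [6], [7], [8]
  1-simplices (12): [0,5], [0,6], [1,3], [1,6], [2,6], [2,7], [3,6], [4,6], [4,8], [5,6], [6,7], [6,8]

giving chain groups C_0 ≅ Z^9, C_1 ≅ Z^12.

∂_1: C_1 → C_0 sends each edge [p,q] (with p < q) to q − p. For instance
  ∂[6,8] = [8] − [6].
This gives a 9×12 integer matrix of rank 8; reducing to Smith normal form yields diagonal entries (1,1,1,1,1,1,1,1).

Reading off H_k = ker ∂_k / im ∂_{k+1}:

  H_0: rank C_0 − rank ∂_1 = 9 − 8 = 1, and the invariant factors of ∂_1 are all 1, so H_0 = Z.

(K is a triangulation of a wedge of 4 circles.)

H_0 = Z.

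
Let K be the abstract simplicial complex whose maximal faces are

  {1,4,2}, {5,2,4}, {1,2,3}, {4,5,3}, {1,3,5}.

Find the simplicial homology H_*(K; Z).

We work with the vertex ordering 1 < 2 < 3 < 4 < 5. The simplices of K, each written with vertices in increasing order, are:

  0-simplices (5): [1], [2], [3], [4], [5]
  1-simplices (10): [1,2], [1,3], [1,4], [1,5], [2,3], [2,4], [2,5], [3,4], [3,5], [4,5]
  2-simplices (5): [1,2,3], [1,2,4], [1,3,5], [2,4,5], [3,4,5]

giving chain groups C_0 ≅ Z^5, C_1 ≅ Z^10, C_2 ≅ Z^5.

The boundary map ∂_1: C_1 → C_0 is given by ∂[p,q] = [q] − [p].
The 5×10 boundary matrix has rank 4 and Smith normal form diag(1,1,1,1).

∂_2: C_2 → C_1 maps a triangle to the signed sum of its edges. For instance
  ∂[1,3,5] = [3,5] − [1,5] + [1,3],
  ∂[3,4,5] = [4,5] − [3,5] + [3,4].
This gives a 10×5 integer matrix of rank 5; reducing to Smith normal form yields diagonal entries (1,1,1,1,1).

From H_k ≅ ker(∂_k) / im(∂_{k+1}) we obtain:

  H_0: rank C_0 − rank ∂_1 = 5 − 4 = 1, and the invariant factors of ∂_1 are all 1, so H_0 = Z.
  H_1: rank ker ∂_1 − rank ∂_2 = (10 − 4) − 5 = 1, and the invariant factors of ∂_2 are all 1, so H_1 = Z.
  H_2: rank ker ∂_2 − rank ∂_3 = (5 − 5) − 0 = 0, and there is no ∂_3, so H_2 = 0.

H_0 = Z,  H_1 = Z,  H_2 = 0.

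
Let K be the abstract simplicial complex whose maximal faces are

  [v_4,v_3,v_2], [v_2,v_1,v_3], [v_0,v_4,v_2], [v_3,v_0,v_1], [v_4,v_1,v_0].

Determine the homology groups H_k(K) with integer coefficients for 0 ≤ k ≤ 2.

H_0 = Z,  H_1 = Z,  H_2 = 0.

Take the total order v_0 < v_1 < v_2 < v_3 < v_4 on the vertex set. Then K (dimension 2) consists of the simplices:

  0-simplices (5): [v_0], [v_1], [v_2], [v_3], [v_4]
  1-simplices (10): [v_0,v_1], [v_0,v_2], [v_0,v_3], [v_0,v_4], [v_1,v_2], [v_1,v_3], [v_1,v_4], [v_2,v_3], [v_2,v_4], [v_3,v_4]
  2-simplices (5): [v_0,v_1,v_3], [v_0,v_1,v_4], [v_0,v_2,v_4], [v_1,v_2,v_3], [v_2,v_3,v_4]

giving chain groups C_0 ≅ Z^5, C_1 ≅ Z^10, C_2 ≅ Z^5.

∂_1: C_1 → C_0 maps an edge to its endpoints' difference, ∂[p,q] = q − p. For instance
  ∂[v_1,v_4] = [v_4] − [v_1].
This gives a 5×10 integer matrix of rank 4; reducing to Smith normal form yields diagonal entries (1,1,1,1).

The boundary map ∂_2: C_2 → C_1 acts by ∂[p,q,r] = [q,r] − [p,r] + [p,q]. For instance
  ∂[v_1,v_2,v_3] = [v_2,v_3] − [v_1,v_3] + [v_1,v_2],
  ∂[v_0,v_1,v_3] = [v_1,v_3] − [v_0,v_3] + [v_0,v_1].
The 10×5 boundary matrix has rank 5 and Smith normal form diag(1,1,1,1,1).

From H_k ≅ ker(∂_k) / im(∂_{k+1}) we obtain:

  H_0: rank C_0 − rank ∂_1 = 5 − 4 = 1, and the invariant factors of ∂_1 are all 1, so H_0 ≅ Z.
  H_1: rank ker ∂_1 − rank ∂_2 = (10 − 4) − 5 = 1, and the invariant factors of ∂_2 are all 1, so H_1 ≅ Z.
  H_2: rank ker ∂_2 − rank ∂_3 = (5 − 5) − 0 = 0, and there is no ∂_3, so H_2 ≅ 0.

(K is a triangulation of the Möbius band.)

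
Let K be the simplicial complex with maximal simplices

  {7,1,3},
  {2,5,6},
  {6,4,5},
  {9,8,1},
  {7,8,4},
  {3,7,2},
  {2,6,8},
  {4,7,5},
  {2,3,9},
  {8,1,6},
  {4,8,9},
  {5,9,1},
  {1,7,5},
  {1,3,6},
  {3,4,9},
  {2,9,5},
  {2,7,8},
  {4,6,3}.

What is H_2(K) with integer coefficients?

Order the vertices as 1 < 2 < 3 < 4 < 5 < 6 < 7 < 8 < 9. Listing each simplex with vertices in this order, K has dimension 2 with simplices:

  0-simplices (9): [1], [2], [3], [4], [5], [6], [7], [8], [9]
  1-simplices (27): (27 of them)
  2-simplices (18): [1,3,6], [1,3,7], [1,5,7], [1,5,9], [1,6,8], [1,8,9], [2,3,7], [2,3,9], [2,5,6], [2,5,9], [2,6,8], [2,7,8], [3,4,6], [3,4,9], [4,5,6], [4,5,7], [4,7,8], [4,8,9]

so the chain groups are C_0 ≅ Z^9, C_1 ≅ Z^27, C_2 ≅ Z^18.

∂_1: C_1 → C_0 maps an edge to its endpoints' difference, ∂[p,q] = q − p. For instance
  ∂[1,3] = [3] − [1].
The 9×27 boundary matrix has rank 8 and Smith normal form diag(1,1,1,1,1,1,1,1).

Boundary ∂_2: C_2 → C_1 maps a triangle to the signed sum of its edges. For instance
  ∂[1,5,7] = [5,7] − [1,7] + [1,5],
  ∂[1,3,6] = [3,6] − [1,6] + [1,3].
The 27×18 boundary matrix has rank 17 and Smith normal form diag(1,1,1,1,1,1,1,1,1,1,1,1,1,1,1,1,1).

Now H_k = ker ∂_k / im ∂_{k+1}, so:

  H_2: rank ker ∂_2 − rank ∂_3 = (18 − 17) − 0 = 1, and there is no ∂_3, so H_2 = Z.

H_2 = Z.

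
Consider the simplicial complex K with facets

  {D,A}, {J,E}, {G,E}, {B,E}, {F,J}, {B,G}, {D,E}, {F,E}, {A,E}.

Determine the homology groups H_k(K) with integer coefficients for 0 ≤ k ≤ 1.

Order the vertices as A < B < D < E < F < G < J. Listing each simplex with vertices in this order, K has dimension 1 with simplices:

  0-simplices (7): A, B, D, E, F, G, J
  1-simplices (9): AD, AE, BE, BG, DE, EF, EG, EJ, FJ

Hence C_0 ≅ Z^7, C_1 ≅ Z^9.

Boundary ∂_1: C_1 → C_0 sends each edge [p,q] (with p < q) to q − p.
This gives a 7×9 integer matrix of rank 6; reducing to Smith normal form yields diagonal entries (1,1,1,1,1,1).

From H_k ≅ ker(∂_k) / im(∂_{k+1}) we obtain:

  H_0: rank C_0 − rank ∂_1 = 7 − 6 = 1, and the invariant factors of ∂_1 are all 1, so H_0 ≅ Z.
  H_1: rank ker ∂_1 − rank ∂_2 = (9 − 6) − 0 = 3, and there is no ∂_2, so H_1 ≅ Z^3.

H_0 = Z,  H_1 = Z^3.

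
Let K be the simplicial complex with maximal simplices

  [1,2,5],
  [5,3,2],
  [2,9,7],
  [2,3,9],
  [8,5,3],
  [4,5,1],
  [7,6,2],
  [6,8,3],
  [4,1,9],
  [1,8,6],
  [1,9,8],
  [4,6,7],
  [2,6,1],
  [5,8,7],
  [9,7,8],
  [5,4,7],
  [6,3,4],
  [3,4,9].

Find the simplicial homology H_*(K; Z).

Fix the vertex order 1 < 2 < 3 < 4 < 5 < 6 < 7 < 8 < 9 and write every simplex with vertices in increasing order. Then dim K = 2 and the simplices of K are:

  0-simplices (9): [1], [2], [3], [4], [5], [6], [7], [8], [9]
  1-simplices (27): (27 of them)
  2-simplices (18): [1,2,5], [1,2,6], [1,4,5], [1,4,9], [1,6,8], [1,8,9], [2,3,5], [2,3,9], [2,6,7], [2,7,9], [3,4,6], [3,4,9], [3,5,8], [3,6,8], [4,5,7], [4,6,7], [5,7,8], [7,8,9]

so the chain groups are C_0 ≅ Z^9, C_1 ≅ Z^27, C_2 ≅ Z^18.

Boundary ∂_1: C_1 → C_0 maps an edge to its endpoints' difference, ∂[p,q] = q − p. For instance
  ∂[1,5] = [5] − [1].
The 9×27 boundary matrix has rank 8 and Smith normal form diag(1,1,1,1,1,1,1,1).

Boundary ∂_2: C_2 → C_1 maps a triangle to the signed sum of its edges. For instance
  ∂[2,6,7] = [6,7] − [2,7] + [2,6],
  ∂[3,4,9] = [4,9] − [3,9] + [3,4].
The resulting 27×18 matrix has rank 17, and its Smith normal form has invariant factors (1,1,1,1,1,1,1,1,1,1,1,1,1,1,1,1,1).

Now H_k = ker ∂_k / im ∂_{k+1}, so:

  H_0: rank C_0 − rank ∂_1 = 9 − 8 = 1, and the invariant factors of ∂_1 are all 1, so H_0 = Z.
  H_1: rank ker ∂_1 − rank ∂_2 = (27 − 8) − 17 = 2, and the invariant factors of ∂_2 are all 1, so H_1 = Z^2.
  H_2: rank ker ∂_2 − rank ∂_3 = (18 − 17) − 0 = 1, and there is no ∂_3, so H_2 = Z.

H_0 ≅ Z,  H_1 ≅ Z^2,  H_2 ≅ Z.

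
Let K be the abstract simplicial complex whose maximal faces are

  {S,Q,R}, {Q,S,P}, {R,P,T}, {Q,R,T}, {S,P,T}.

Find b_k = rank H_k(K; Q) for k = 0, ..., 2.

b_0 = 1, b_1 = 1, b_2 = 0.

Fix the vertex order P < Q < R < S < T and write every simplex with vertices in increasing order. Then dim K = 2 and the simplices of K are:

  0-simplices (5): P, Q, R, S, T
  1-simplices (10): PQ, PR, PS, PT, QR, QS, QT, RS, RT, ST
  2-simplices (5): PQS, PRT, PST, QRS, QRT

giving chain groups C_0 ≅ Z^5, C_1 ≅ Z^10, C_2 ≅ Z^5.

∂_1: C_1 → C_0 is given by ∂[p,q] = [q] − [p]. For instance
  ∂QS = S − Q.
The 5×10 boundary matrix has rank 4 and Smith normal form diag(1,1,1,1).

Boundary ∂_2: C_2 → C_1 acts by ∂[p,q,r] = [q,r] − [p,r] + [p,q]. For instance
  ∂QRT = RT − QT + QR,
  ∂PST = ST − PT + PS.
The 10×5 boundary matrix has rank 5 and Smith normal form diag(1,1,1,1,1).

Now H_k = ker ∂_k / im ∂_{k+1}, so:

  H_0: rank C_0 − rank ∂_1 = 5 − 4 = 1, and the invariant factors of ∂_1 are all 1, so H_0 = Z.
  H_1: rank ker ∂_1 − rank ∂_2 = (10 − 4) − 5 = 1, and the invariant factors of ∂_2 are all 1, so H_1 = Z.
  H_2: rank ker ∂_2 − rank ∂_3 = (5 − 5) − 0 = 0, and there is no ∂_3, so H_2 = 0.

Hence the Betti numbers are b_0 = 1, b_1 = 1, b_2 = 0.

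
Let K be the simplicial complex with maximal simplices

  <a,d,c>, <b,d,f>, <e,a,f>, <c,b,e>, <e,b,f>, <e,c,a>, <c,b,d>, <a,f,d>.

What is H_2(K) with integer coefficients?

Order the vertices as a < b < c < d < e < f. Listing each simplex with vertices in this order, K has dimension 2 with simplices:

  0-simplices (6): a, b, c, d, e, f
  1-simplices (12): ac, ad, ae, af, bc, bd, be, bf, cd, ce, df, ef
  2-simplices (8): acd, ace, adf, aef, bcd, bce, bdf, bef

Hence C_0 ≅ Z^6, C_1 ≅ Z^12, C_2 ≅ Z^8.

∂_1: C_1 → C_0 maps an edge to its endpoints' difference, ∂[p,q] = q − p. For instance
  ∂ac = c − a.
The 6×12 boundary matrix has rank 5 and Smith normal form diag(1,1,1,1,1).

Boundary ∂_2: C_2 → C_1 sends each 2-simplex [p,q,r] to [q,r] − [p,r] + [p,q]. For instance
  ∂bef = ef − bf + be,
  ∂adf = df − af + ad.
The 12×8 boundary matrix has rank 7 and Smith normal form diag(1,1,1,1,1,1,1).

Computing H_k = (kernel of ∂_k) / (image of ∂_{k+1}):

  H_2: rank ker ∂_2 − rank ∂_3 = (8 − 7) − 0 = 1, and there is no ∂_3, so H_2 ≅ Z.

H_2 = Z.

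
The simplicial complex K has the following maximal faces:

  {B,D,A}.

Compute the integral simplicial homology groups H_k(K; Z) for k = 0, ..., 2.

K has 3 vertices, 3 edges, 1 triangle.
rank ∂_0 = 0, rank ∂_1 = 2 ⇒ b_0 = 3 − 0 − 2 = 1; all invariant factors of ∂_1 are 1 so no torsion. So H_0 ≅ Z.
rank ∂_1 = 2, rank ∂_2 = 1 ⇒ b_1 = 3 − 2 − 1 = 0; all invariant factors of ∂_2 are 1 so no torsion. So H_1 ≅ 0.
rank ∂_2 = 1, rank ∂_3 = 0 ⇒ b_2 = 1 − 1 − 0 = 0. So H_2 ≅ 0.

H_0 = Z,  H_1 = 0,  H_2 = 0.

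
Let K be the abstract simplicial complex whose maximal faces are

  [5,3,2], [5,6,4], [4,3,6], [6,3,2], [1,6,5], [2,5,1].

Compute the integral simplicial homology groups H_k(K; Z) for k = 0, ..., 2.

H_0 = Z,  H_1 = Z,  H_2 = 0.

We work with the vertex ordering 1 < 2 < 3 < 4 < 5 < 6. The simplices of K, each written with vertices in increasing order, are:

  0-simplices (6): [1], [2], [3], [4], [5], [6]
  1-simplices (12): [1,2], [1,5], [1,6], [2,3], [2,5], [2,6], [3,4], [3,5], [3,6], [4,5], [4,6], [5,6]
  2-simplices (6): [1,2,5], [1,5,6], [2,3,5], [2,3,6], [3,4,6], [4,5,6]

so the chain groups are C_0 ≅ Z^6, C_1 ≅ Z^12, C_2 ≅ Z^6.

∂_1: C_1 → C_0 is given by ∂[p,q] = [q] − [p]. For instance
  ∂[2,3] = [3] − [2].
This gives a 6×12 integer matrix of rank 5; reducing to Smith normal form yields diagonal entries (1,1,1,1,1).

The boundary map ∂_2: C_2 → C_1 sends each 2-simplex [p,q,r] to [q,r] − [p,r] + [p,q]. For instance
  ∂[4,5,6] = [5,6] − [4,6] + [4,5],
  ∂[1,2,5] = [2,5] − [1,5] + [1,2].
The 12×6 boundary matrix has rank 6 and Smith normal form diag(1,1,1,1,1,1).

From H_k ≅ ker(∂_k) / im(∂_{k+1}) we obtain:

  H_0: rank C_0 − rank ∂_1 = 6 − 5 = 1, and the invariant factors of ∂_1 are all 1, so H_0 = Z.
  H_1: rank ker ∂_1 − rank ∂_2 = (12 − 5) − 6 = 1, and the invariant factors of ∂_2 are all 1, so H_1 = Z.
  H_2: rank ker ∂_2 − rank ∂_3 = (6 − 6) − 0 = 0, and there is no ∂_3, so H_2 = 0.

As a check, the Euler characteristic is 6 − 12 + 6 = 0, which agrees with 1 − 1 + 0 = 0.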